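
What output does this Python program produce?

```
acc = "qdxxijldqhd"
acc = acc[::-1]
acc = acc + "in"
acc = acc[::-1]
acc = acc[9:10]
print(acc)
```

reverse → 'dhqdljixxdq'
+ 'in' → 'dhqdljixxdqin'
reverse → 'niqdxxijldqhd'
slice [9:10] → 'd'

d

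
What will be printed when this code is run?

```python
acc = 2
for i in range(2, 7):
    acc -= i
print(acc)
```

-18

i=2: acc = 2-2 = 0
i=3: acc = 0-3 = -3
i=4: acc = (-3)-4 = -7
i=5: acc = (-7)-5 = -12
i=6: acc = (-12)-6 = -18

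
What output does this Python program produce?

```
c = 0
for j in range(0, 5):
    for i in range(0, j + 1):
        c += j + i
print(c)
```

60

j=0,i=0: c = 0+0 = 0
j=1,i=0: c = 0+1 = 1
j=1,i=1: c = 1+2 = 3
j=2,i=0: c = 3+2 = 5
j=2,i=1: c = 5+3 = 8
j=2,i=2: c = 8+4 = 12
j=3,i=0: c = 12+3 = 15
j=3,i=1: c = 15+4 = 19
j=3,i=2: c = 19+5 = 24
j=3,i=3: c = 24+6 = 30
j=4,i=0: c = 30+4 = 34
j=4,i=1: c = 34+5 = 39
j=4,i=2: c = 39+6 = 45
j=4,i=3: c = 45+7 = 52
j=4,i=4: c = 52+8 = 60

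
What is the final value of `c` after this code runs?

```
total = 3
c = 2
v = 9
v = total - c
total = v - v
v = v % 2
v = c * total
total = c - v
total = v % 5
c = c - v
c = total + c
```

v = 3-2 = 1
total = 1-1 = 0
v = 1%2 = 1
v = 2*0 = 0
total = 2-0 = 2
total = 0%5 = 0
c = 2-0 = 2
c = 0+2 = 2

2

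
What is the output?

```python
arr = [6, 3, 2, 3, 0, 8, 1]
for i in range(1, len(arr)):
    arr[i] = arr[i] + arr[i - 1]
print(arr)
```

[6, 9, 11, 14, 14, 22, 23]

i=1: arr[1] = 3+6 = 9 → [6, 9, 2, 3, 0, 8, 1]
i=2: arr[2] = 2+9 = 11 → [6, 9, 11, 3, 0, 8, 1]
i=3: arr[3] = 3+11 = 14 → [6, 9, 11, 14, 0, 8, 1]
i=4: arr[4] = 0+14 = 14 → [6, 9, 11, 14, 14, 8, 1]
i=5: arr[5] = 8+14 = 22 → [6, 9, 11, 14, 14, 22, 1]
i=6: arr[6] = 1+22 = 23 → [6, 9, 11, 14, 14, 22, 23]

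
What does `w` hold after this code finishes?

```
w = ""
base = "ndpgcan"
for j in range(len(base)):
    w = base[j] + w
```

'nacgpdn'

j=0: prepend 'n' → 'n'
j=1: prepend 'd' → 'dn'
j=2: prepend 'p' → 'pdn'
j=3: prepend 'g' → 'gpdn'
j=4: prepend 'c' → 'cgpdn'
j=5: prepend 'a' → 'acgpdn'
j=6: prepend 'n' → 'nacgpdn'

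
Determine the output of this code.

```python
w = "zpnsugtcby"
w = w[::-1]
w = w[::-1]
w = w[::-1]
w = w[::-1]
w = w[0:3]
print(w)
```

reverse → 'ybctgusnpz'
reverse → 'zpnsugtcby'
reverse → 'ybctgusnpz'
reverse → 'zpnsugtcby'
slice [0:3] → 'zpn'

zpn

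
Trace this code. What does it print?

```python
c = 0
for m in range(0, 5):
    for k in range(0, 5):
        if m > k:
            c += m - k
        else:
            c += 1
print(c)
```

35

m=0,k=0: not 0>0, c = 0+1 = 1
m=0,k=1: not 0>1, c = 1+1 = 2
m=0,k=2: not 0>2, c = 2+1 = 3
m=0,k=3: not 0>3, c = 3+1 = 4
m=0,k=4: not 0>4, c = 4+1 = 5
m=1,k=0: 1>0, c = 5+1 = 6
m=1,k=1: not 1>1, c = 6+1 = 7
m=1,k=2: not 1>2, c = 7+1 = 8
m=1,k=3: not 1>3, c = 8+1 = 9
m=1,k=4: not 1>4, c = 9+1 = 10
m=2,k=0: 2>0, c = 10+2 = 12
m=2,k=1: 2>1, c = 12+1 = 13
m=2,k=2: not 2>2, c = 13+1 = 14
m=2,k=3: not 2>3, c = 14+1 = 15
m=2,k=4: not 2>4, c = 15+1 = 16
m=3,k=0: 3>0, c = 16+3 = 19
m=3,k=1: 3>1, c = 19+2 = 21
m=3,k=2: 3>2, c = 21+1 = 22
m=3,k=3: not 3>3, c = 22+1 = 23
m=3,k=4: not 3>4, c = 23+1 = 24
m=4,k=0: 4>0, c = 24+4 = 28
m=4,k=1: 4>1, c = 28+3 = 31
m=4,k=2: 4>2, c = 31+2 = 33
m=4,k=3: 4>3, c = 33+1 = 34
m=4,k=4: not 4>4, c = 34+1 = 35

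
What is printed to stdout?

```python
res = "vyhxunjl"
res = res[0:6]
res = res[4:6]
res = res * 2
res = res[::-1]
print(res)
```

nunu

slice [0:6] → 'vyhxun'
slice [4:6] → 'un'
repeat ×2 → 'unun'
reverse → 'nunu'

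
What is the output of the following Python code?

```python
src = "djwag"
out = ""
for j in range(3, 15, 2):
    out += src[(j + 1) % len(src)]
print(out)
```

gjadwg

j=3: add src[4]='g' → 'g'
j=5: add src[1]='j' → 'gj'
j=7: add src[3]='a' → 'gja'
j=9: add src[0]='d' → 'gjad'
j=11: add src[2]='w' → 'gjadw'
j=13: add src[4]='g' → 'gjadwg'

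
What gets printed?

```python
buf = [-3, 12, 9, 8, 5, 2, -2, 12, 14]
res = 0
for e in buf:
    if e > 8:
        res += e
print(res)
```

e=-3: not >8
e=12: >8, res = 0+12 = 12
e=9: >8, res = 12+9 = 21
e=8: not >8
e=5: not >8
e=2: not >8
e=-2: not >8
e=12: >8, res = 21+12 = 33
e=14: >8, res = 33+14 = 47

47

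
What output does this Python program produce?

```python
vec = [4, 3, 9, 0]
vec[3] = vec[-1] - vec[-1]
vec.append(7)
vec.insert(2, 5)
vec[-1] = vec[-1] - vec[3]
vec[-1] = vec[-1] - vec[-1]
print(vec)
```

vec[3] = vec[-1]-vec[-1] = 0-0 = 0 → [4, 3, 9, 0]
append 7 → [4, 3, 9, 0, 7]
insert 5 at 2 → [4, 3, 5, 9, 0, 7]
vec[-1] = vec[-1]-vec[3] = 7-9 = -2 → [4, 3, 5, 9, 0, -2]
vec[-1] = vec[-1]-vec[-1] = (-2)-(-2) = 0 → [4, 3, 5, 9, 0, 0]

[4, 3, 5, 9, 0, 0]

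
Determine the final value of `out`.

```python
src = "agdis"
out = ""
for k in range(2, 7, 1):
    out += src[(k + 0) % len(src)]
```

k=2: add src[2]='d' → 'd'
k=3: add src[3]='i' → 'di'
k=4: add src[4]='s' → 'dis'
k=5: add src[0]='a' → 'disa'
k=6: add src[1]='g' → 'disag'

'disag'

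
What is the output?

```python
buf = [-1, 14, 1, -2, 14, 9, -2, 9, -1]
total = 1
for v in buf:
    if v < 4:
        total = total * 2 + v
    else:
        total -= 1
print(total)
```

v=-1: <4, total = 1*2+(-1) = 1
v=14: not <4, total = 1-1 = 0
v=1: <4, total = 0*2+1 = 1
v=-2: <4, total = 1*2+(-2) = 0
v=14: not <4, total = 0-1 = -1
v=9: not <4, total = (-1)-1 = -2
v=-2: <4, total = (-2)*2+(-2) = -6
v=9: not <4, total = (-6)-1 = -7
v=-1: <4, total = (-7)*2+(-1) = -15

-15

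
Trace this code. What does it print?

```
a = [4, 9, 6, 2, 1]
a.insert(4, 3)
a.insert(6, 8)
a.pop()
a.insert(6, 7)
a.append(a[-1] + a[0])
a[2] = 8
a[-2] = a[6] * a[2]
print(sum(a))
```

insert 3 at 4 → [4, 9, 6, 2, 3, 1]
insert 8 at 6 → [4, 9, 6, 2, 3, 1, 8]
pop() removes 8 → [4, 9, 6, 2, 3, 1]
insert 7 at 6 → [4, 9, 6, 2, 3, 1, 7]
append a[-1]+a[0] = 7+4 = 11 → [4, 9, 6, 2, 3, 1, 7, 11]
a[2] = 8 → [4, 9, 8, 2, 3, 1, 7, 11]
a[-2] = a[6]*a[2] = 7*8 = 56 → [4, 9, 8, 2, 3, 1, 56, 11]
sum = 94

94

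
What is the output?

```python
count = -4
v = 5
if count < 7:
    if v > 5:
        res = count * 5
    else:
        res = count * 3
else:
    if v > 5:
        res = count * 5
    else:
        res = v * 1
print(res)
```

count=-4, v=5
count < 7 is True; v > 5 is False
→ res = count * 3 = -12

-12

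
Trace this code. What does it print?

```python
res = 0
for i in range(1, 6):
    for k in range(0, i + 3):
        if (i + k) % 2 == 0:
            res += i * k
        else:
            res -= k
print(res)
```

138

i=1,k=0: odd sum, res = 0-0 = 0
i=1,k=1: even sum, res = 0+1 = 1
i=1,k=2: odd sum, res = 1-2 = -1
i=1,k=3: even sum, res = (-1)+3 = 2
i=2,k=0: even sum, res = 2+0 = 2
i=2,k=1: odd sum, res = 2-1 = 1
i=2,k=2: even sum, res = 1+4 = 5
i=2,k=3: odd sum, res = 5-3 = 2
i=2,k=4: even sum, res = 2+8 = 10
i=3,k=0: odd sum, res = 10-0 = 10
i=3,k=1: even sum, res = 10+3 = 13
i=3,k=2: odd sum, res = 13-2 = 11
i=3,k=3: even sum, res = 11+9 = 20
i=3,k=4: odd sum, res = 20-4 = 16
i=3,k=5: even sum, res = 16+15 = 31
i=4,k=0: even sum, res = 31+0 = 31
i=4,k=1: odd sum, res = 31-1 = 30
i=4,k=2: even sum, res = 30+8 = 38
i=4,k=3: odd sum, res = 38-3 = 35
i=4,k=4: even sum, res = 35+16 = 51
i=4,k=5: odd sum, res = 51-5 = 46
i=4,k=6: even sum, res = 46+24 = 70
i=5,k=0: odd sum, res = 70-0 = 70
i=5,k=1: even sum, res = 70+5 = 75
i=5,k=2: odd sum, res = 75-2 = 73
i=5,k=3: even sum, res = 73+15 = 88
i=5,k=4: odd sum, res = 88-4 = 84
i=5,k=5: even sum, res = 84+25 = 109
i=5,k=6: odd sum, res = 109-6 = 103
i=5,k=7: even sum, res = 103+35 = 138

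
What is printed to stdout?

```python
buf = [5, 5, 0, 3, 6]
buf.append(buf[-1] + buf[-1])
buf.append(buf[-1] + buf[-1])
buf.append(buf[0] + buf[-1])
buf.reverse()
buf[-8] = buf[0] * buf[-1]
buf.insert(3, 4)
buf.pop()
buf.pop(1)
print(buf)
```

append buf[-1]+buf[-1] = 6+6 = 12 → [5, 5, 0, 3, 6, 12]
append buf[-1]+buf[-1] = 12+12 = 24 → [5, 5, 0, 3, 6, 12, 24]
append buf[0]+buf[-1] = 5+24 = 29 → [5, 5, 0, 3, 6, 12, 24, 29]
reverse → [29, 24, 12, 6, 3, 0, 5, 5]
buf[-8] = buf[0]*buf[-1] = 29*5 = 145 → [145, 24, 12, 6, 3, 0, 5, 5]
insert 4 at 3 → [145, 24, 12, 4, 6, 3, 0, 5, 5]
pop() removes 5 → [145, 24, 12, 4, 6, 3, 0, 5]
pop(1) removes 24 → [145, 12, 4, 6, 3, 0, 5]

[145, 12, 4, 6, 3, 0, 5]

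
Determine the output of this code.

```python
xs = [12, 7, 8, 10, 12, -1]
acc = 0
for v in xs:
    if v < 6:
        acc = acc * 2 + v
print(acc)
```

v=12: not <6
v=7: not <6
v=8: not <6
v=10: not <6
v=12: not <6
v=-1: <6, acc = 0*2+(-1) = -1

-1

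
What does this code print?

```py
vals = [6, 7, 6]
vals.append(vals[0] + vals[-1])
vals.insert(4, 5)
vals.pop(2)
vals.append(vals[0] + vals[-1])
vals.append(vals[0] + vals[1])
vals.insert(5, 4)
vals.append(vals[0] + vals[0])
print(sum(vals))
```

append vals[0]+vals[-1] = 6+6 = 12 → [6, 7, 6, 12]
insert 5 at 4 → [6, 7, 6, 12, 5]
pop(2) removes 6 → [6, 7, 12, 5]
append vals[0]+vals[-1] = 6+5 = 11 → [6, 7, 12, 5, 11]
append vals[0]+vals[1] = 6+7 = 13 → [6, 7, 12, 5, 11, 13]
insert 4 at 5 → [6, 7, 12, 5, 11, 4, 13]
append vals[0]+vals[0] = 6+6 = 12 → [6, 7, 12, 5, 11, 4, 13, 12]
sum = 70

70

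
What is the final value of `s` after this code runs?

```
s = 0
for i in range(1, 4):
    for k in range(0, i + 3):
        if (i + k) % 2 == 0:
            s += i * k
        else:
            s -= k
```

i=1,k=0: odd sum, s = 0-0 = 0
i=1,k=1: even sum, s = 0+1 = 1
i=1,k=2: odd sum, s = 1-2 = -1
i=1,k=3: even sum, s = (-1)+3 = 2
i=2,k=0: even sum, s = 2+0 = 2
i=2,k=1: odd sum, s = 2-1 = 1
i=2,k=2: even sum, s = 1+4 = 5
i=2,k=3: odd sum, s = 5-3 = 2
i=2,k=4: even sum, s = 2+8 = 10
i=3,k=0: odd sum, s = 10-0 = 10
i=3,k=1: even sum, s = 10+3 = 13
i=3,k=2: odd sum, s = 13-2 = 11
i=3,k=3: even sum, s = 11+9 = 20
i=3,k=4: odd sum, s = 20-4 = 16
i=3,k=5: even sum, s = 16+15 = 31

31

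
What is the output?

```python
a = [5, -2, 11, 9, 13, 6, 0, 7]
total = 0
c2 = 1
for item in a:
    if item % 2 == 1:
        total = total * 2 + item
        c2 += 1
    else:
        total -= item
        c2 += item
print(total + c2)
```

item=5: odd, total = 0*2+5 = 5; c2=2
item=-2: not odd, total = 5-(-2) = 7; c2=0
item=11: odd, total = 7*2+11 = 25; c2=1
item=9: odd, total = 25*2+9 = 59; c2=2
item=13: odd, total = 59*2+13 = 131; c2=3
item=6: not odd, total = 131-6 = 125; c2=9
item=0: not odd, total = 125-0 = 125; c2=9
item=7: odd, total = 125*2+7 = 257; c2=10
total+c2 = 257+10 = 267

267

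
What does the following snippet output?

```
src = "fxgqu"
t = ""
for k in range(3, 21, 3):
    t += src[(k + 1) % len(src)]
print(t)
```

k=3: add src[4]='u' → 'u'
k=6: add src[2]='g' → 'ug'
k=9: add src[0]='f' → 'ugf'
k=12: add src[3]='q' → 'ugfq'
k=15: add src[1]='x' → 'ugfqx'
k=18: add src[4]='u' → 'ugfqxu'

ugfqxu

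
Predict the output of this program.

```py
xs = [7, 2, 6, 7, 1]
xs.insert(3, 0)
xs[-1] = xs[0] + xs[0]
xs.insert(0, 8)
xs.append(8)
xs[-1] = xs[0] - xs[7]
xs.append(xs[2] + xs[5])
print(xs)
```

[8, 7, 2, 6, 0, 7, 14, 0, 9]

insert 0 at 3 → [7, 2, 6, 0, 7, 1]
xs[-1] = xs[0]+xs[0] = 7+7 = 14 → [7, 2, 6, 0, 7, 14]
insert 8 at 0 → [8, 7, 2, 6, 0, 7, 14]
append 8 → [8, 7, 2, 6, 0, 7, 14, 8]
xs[-1] = xs[0]-xs[7] = 8-8 = 0 → [8, 7, 2, 6, 0, 7, 14, 0]
append xs[2]+xs[5] = 2+7 = 9 → [8, 7, 2, 6, 0, 7, 14, 0, 9]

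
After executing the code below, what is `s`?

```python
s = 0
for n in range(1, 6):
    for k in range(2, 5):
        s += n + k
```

90

n=1,k=2: s = 0+3 = 3
n=1,k=3: s = 3+4 = 7
n=1,k=4: s = 7+5 = 12
n=2,k=2: s = 12+4 = 16
n=2,k=3: s = 16+5 = 21
n=2,k=4: s = 21+6 = 27
n=3,k=2: s = 27+5 = 32
n=3,k=3: s = 32+6 = 38
n=3,k=4: s = 38+7 = 45
n=4,k=2: s = 45+6 = 51
n=4,k=3: s = 51+7 = 58
n=4,k=4: s = 58+8 = 66
n=5,k=2: s = 66+7 = 73
n=5,k=3: s = 73+8 = 81
n=5,k=4: s = 81+9 = 90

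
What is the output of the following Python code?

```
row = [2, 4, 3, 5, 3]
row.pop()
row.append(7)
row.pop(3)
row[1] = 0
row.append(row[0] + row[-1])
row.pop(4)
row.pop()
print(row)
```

pop() removes 3 → [2, 4, 3, 5]
append 7 → [2, 4, 3, 5, 7]
pop(3) removes 5 → [2, 4, 3, 7]
row[1] = 0 → [2, 0, 3, 7]
append row[0]+row[-1] = 2+7 = 9 → [2, 0, 3, 7, 9]
pop(4) removes 9 → [2, 0, 3, 7]
pop() removes 7 → [2, 0, 3]

[2, 0, 3]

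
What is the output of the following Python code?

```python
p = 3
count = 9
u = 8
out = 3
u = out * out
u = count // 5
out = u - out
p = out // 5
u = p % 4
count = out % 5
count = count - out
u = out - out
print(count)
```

u = 3*3 = 9
u = 9//5 = 1
out = 1-3 = -2
p = (-2)//5 = -1
u = (-1)%4 = 3
count = (-2)%5 = 3
count = 3-(-2) = 5
u = (-2)-(-2) = 0

5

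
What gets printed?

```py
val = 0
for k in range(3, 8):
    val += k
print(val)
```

k=3: val = 0+3 = 3
k=4: val = 3+4 = 7
k=5: val = 7+5 = 12
k=6: val = 12+6 = 18
k=7: val = 18+7 = 25

25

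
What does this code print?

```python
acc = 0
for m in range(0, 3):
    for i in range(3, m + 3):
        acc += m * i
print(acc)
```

17

m=1,i=3: acc = 0+3 = 3
m=2,i=3: acc = 3+6 = 9
m=2,i=4: acc = 9+8 = 17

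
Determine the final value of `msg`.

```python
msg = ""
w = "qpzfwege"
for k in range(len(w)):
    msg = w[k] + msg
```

'egewfzpq'

k=0: prepend 'q' → 'q'
k=1: prepend 'p' → 'pq'
k=2: prepend 'z' → 'zpq'
k=3: prepend 'f' → 'fzpq'
k=4: prepend 'w' → 'wfzpq'
k=5: prepend 'e' → 'ewfzpq'
k=6: prepend 'g' → 'gewfzpq'
k=7: prepend 'e' → 'egewfzpq'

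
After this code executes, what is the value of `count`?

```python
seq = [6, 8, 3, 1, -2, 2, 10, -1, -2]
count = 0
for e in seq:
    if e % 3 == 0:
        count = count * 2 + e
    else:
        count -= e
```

-9

e=6: %3==0, count = 0*2+6 = 6
e=8: not %3==0, count = 6-8 = -2
e=3: %3==0, count = (-2)*2+3 = -1
e=1: not %3==0, count = (-1)-1 = -2
e=-2: not %3==0, count = (-2)-(-2) = 0
e=2: not %3==0, count = 0-2 = -2
e=10: not %3==0, count = (-2)-10 = -12
e=-1: not %3==0, count = (-12)-(-1) = -11
e=-2: not %3==0, count = (-11)-(-2) = -9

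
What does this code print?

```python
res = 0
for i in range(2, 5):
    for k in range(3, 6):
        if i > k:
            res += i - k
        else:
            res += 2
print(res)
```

17

i=2,k=3: not 2>3, res = 0+2 = 2
i=2,k=4: not 2>4, res = 2+2 = 4
i=2,k=5: not 2>5, res = 4+2 = 6
i=3,k=3: not 3>3, res = 6+2 = 8
i=3,k=4: not 3>4, res = 8+2 = 10
i=3,k=5: not 3>5, res = 10+2 = 12
i=4,k=3: 4>3, res = 12+1 = 13
i=4,k=4: not 4>4, res = 13+2 = 15
i=4,k=5: not 4>5, res = 15+2 = 17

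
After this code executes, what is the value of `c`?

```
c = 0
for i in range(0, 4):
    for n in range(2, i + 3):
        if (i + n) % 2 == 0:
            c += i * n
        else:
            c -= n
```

i=0,n=2: even sum, c = 0+0 = 0
i=1,n=2: odd sum, c = 0-2 = -2
i=1,n=3: even sum, c = (-2)+3 = 1
i=2,n=2: even sum, c = 1+4 = 5
i=2,n=3: odd sum, c = 5-3 = 2
i=2,n=4: even sum, c = 2+8 = 10
i=3,n=2: odd sum, c = 10-2 = 8
i=3,n=3: even sum, c = 8+9 = 17
i=3,n=4: odd sum, c = 17-4 = 13
i=3,n=5: even sum, c = 13+15 = 28

28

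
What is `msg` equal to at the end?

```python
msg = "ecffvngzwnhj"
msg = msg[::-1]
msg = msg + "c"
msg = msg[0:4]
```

reverse → 'jhnwzgnvffce'
+ 'c' → 'jhnwzgnvffcec'
slice [0:4] → 'jhnw'

'jhnw'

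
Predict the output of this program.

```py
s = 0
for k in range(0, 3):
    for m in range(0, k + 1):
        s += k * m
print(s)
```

7

k=0,m=0: s = 0+0 = 0
k=1,m=0: s = 0+0 = 0
k=1,m=1: s = 0+1 = 1
k=2,m=0: s = 1+0 = 1
k=2,m=1: s = 1+2 = 3
k=2,m=2: s = 3+4 = 7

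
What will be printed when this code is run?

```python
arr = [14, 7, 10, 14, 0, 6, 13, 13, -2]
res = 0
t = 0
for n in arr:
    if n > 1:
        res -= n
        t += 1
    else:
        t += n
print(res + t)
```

-72

n=14: >1, res = 0-14 = -14; t=1
n=7: >1, res = (-14)-7 = -21; t=2
n=10: >1, res = (-21)-10 = -31; t=3
n=14: >1, res = (-31)-14 = -45; t=4
n=0: not >1; t=4
n=6: >1, res = (-45)-6 = -51; t=5
n=13: >1, res = (-51)-13 = -64; t=6
n=13: >1, res = (-64)-13 = -77; t=7
n=-2: not >1; t=5
res+t = (-77)+5 = -72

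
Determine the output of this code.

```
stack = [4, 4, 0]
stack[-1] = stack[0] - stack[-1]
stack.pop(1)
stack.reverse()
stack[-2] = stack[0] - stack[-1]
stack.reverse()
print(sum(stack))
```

stack[-1] = stack[0]-stack[-1] = 4-0 = 4 → [4, 4, 4]
pop(1) removes 4 → [4, 4]
reverse → [4, 4]
stack[-2] = stack[0]-stack[-1] = 4-4 = 0 → [0, 4]
reverse → [4, 0]
sum = 4

4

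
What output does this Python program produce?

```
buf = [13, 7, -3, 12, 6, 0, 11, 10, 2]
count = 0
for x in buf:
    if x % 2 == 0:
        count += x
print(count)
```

x=13: not even
x=7: not even
x=-3: not even
x=12: even, count = 0+12 = 12
x=6: even, count = 12+6 = 18
x=0: even, count = 18+0 = 18
x=11: not even
x=10: even, count = 18+10 = 28
x=2: even, count = 28+2 = 30

30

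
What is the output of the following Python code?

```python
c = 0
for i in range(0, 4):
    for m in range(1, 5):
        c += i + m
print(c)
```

64

i=0,m=1: c = 0+1 = 1
i=0,m=2: c = 1+2 = 3
i=0,m=3: c = 3+3 = 6
i=0,m=4: c = 6+4 = 10
i=1,m=1: c = 10+2 = 12
i=1,m=2: c = 12+3 = 15
i=1,m=3: c = 15+4 = 19
i=1,m=4: c = 19+5 = 24
i=2,m=1: c = 24+3 = 27
i=2,m=2: c = 27+4 = 31
i=2,m=3: c = 31+5 = 36
i=2,m=4: c = 36+6 = 42
i=3,m=1: c = 42+4 = 46
i=3,m=2: c = 46+5 = 51
i=3,m=3: c = 51+6 = 57
i=3,m=4: c = 57+7 = 64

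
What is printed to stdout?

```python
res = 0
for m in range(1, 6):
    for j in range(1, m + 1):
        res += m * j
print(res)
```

140

m=1,j=1: res = 0+1 = 1
m=2,j=1: res = 1+2 = 3
m=2,j=2: res = 3+4 = 7
m=3,j=1: res = 7+3 = 10
m=3,j=2: res = 10+6 = 16
m=3,j=3: res = 16+9 = 25
m=4,j=1: res = 25+4 = 29
m=4,j=2: res = 29+8 = 37
m=4,j=3: res = 37+12 = 49
m=4,j=4: res = 49+16 = 65
m=5,j=1: res = 65+5 = 70
m=5,j=2: res = 70+10 = 80
m=5,j=3: res = 80+15 = 95
m=5,j=4: res = 95+20 = 115
m=5,j=5: res = 115+25 = 140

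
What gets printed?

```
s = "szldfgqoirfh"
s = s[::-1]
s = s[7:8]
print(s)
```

reverse → 'hfrioqgfdlzs'
slice [7:8] → 'f'

f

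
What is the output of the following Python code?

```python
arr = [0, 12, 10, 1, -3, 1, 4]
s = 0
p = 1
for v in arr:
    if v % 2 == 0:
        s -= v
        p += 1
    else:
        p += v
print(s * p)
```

-104

v=0: even, s = 0-0 = 0; p=2
v=12: even, s = 0-12 = -12; p=3
v=10: even, s = (-12)-10 = -22; p=4
v=1: not even; p=5
v=-3: not even; p=2
v=1: not even; p=3
v=4: even, s = (-22)-4 = -26; p=4
s*p = (-26)*4 = -104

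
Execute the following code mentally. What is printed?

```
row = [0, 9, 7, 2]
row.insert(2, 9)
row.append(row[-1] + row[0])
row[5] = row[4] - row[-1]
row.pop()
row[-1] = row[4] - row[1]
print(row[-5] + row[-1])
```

insert 9 at 2 → [0, 9, 9, 7, 2]
append row[-1]+row[0] = 2+0 = 2 → [0, 9, 9, 7, 2, 2]
row[5] = row[4]-row[-1] = 2-2 = 0 → [0, 9, 9, 7, 2, 0]
pop() removes 0 → [0, 9, 9, 7, 2]
row[-1] = row[4]-row[1] = 2-9 = -7 → [0, 9, 9, 7, -7]
row[-5]+row[-1] = 0+(-7) = -7

-7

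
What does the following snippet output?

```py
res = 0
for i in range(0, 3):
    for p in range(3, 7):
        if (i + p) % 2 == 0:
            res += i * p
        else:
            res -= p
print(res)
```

i=0,p=3: odd sum, res = 0-3 = -3
i=0,p=4: even sum, res = (-3)+0 = -3
i=0,p=5: odd sum, res = (-3)-5 = -8
i=0,p=6: even sum, res = (-8)+0 = -8
i=1,p=3: even sum, res = (-8)+3 = -5
i=1,p=4: odd sum, res = (-5)-4 = -9
i=1,p=5: even sum, res = (-9)+5 = -4
i=1,p=6: odd sum, res = (-4)-6 = -10
i=2,p=3: odd sum, res = (-10)-3 = -13
i=2,p=4: even sum, res = (-13)+8 = -5
i=2,p=5: odd sum, res = (-5)-5 = -10
i=2,p=6: even sum, res = (-10)+12 = 2

2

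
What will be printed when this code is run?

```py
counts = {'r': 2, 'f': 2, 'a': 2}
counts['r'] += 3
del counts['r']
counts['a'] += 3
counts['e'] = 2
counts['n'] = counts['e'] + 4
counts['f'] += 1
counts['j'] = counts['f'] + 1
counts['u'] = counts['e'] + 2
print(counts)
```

{'f': 3, 'a': 5, 'e': 2, 'n': 6, 'j': 4, 'u': 4}

counts['r'] = 2+3 = 5 → {'r': 5, 'f': 2, 'a': 2}
del 'r' → {'f': 2, 'a': 2}
counts['a'] = 2+3 = 5 → {'f': 2, 'a': 5}
counts['e'] = 2 → {'f': 2, 'a': 5, 'e': 2}
counts['n'] = counts['e']+4 = 6 → {'f': 2, 'a': 5, 'e': 2, 'n': 6}
counts['f'] = 2+1 = 3 → {'f': 3, 'a': 5, 'e': 2, 'n': 6}
counts['j'] = counts['f']+1 = 4 → {'f': 3, 'a': 5, 'e': 2, 'n': 6, 'j': 4}
counts['u'] = counts['e']+2 = 4 → {'f': 3, 'a': 5, 'e': 2, 'n': 6, 'j': 4, 'u': 4}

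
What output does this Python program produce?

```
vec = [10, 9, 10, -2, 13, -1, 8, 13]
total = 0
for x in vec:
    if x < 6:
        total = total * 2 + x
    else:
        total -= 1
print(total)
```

x=10: not <6, total = 0-1 = -1
x=9: not <6, total = (-1)-1 = -2
x=10: not <6, total = (-2)-1 = -3
x=-2: <6, total = (-3)*2+(-2) = -8
x=13: not <6, total = (-8)-1 = -9
x=-1: <6, total = (-9)*2+(-1) = -19
x=8: not <6, total = (-19)-1 = -20
x=13: not <6, total = (-20)-1 = -21

-21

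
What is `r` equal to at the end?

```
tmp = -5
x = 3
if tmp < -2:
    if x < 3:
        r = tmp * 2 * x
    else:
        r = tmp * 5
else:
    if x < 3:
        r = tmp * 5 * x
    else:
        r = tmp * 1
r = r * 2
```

-50

tmp=-5, x=3
tmp < -2 is True; x < 3 is False
→ r = tmp * 5 = -25
r = (-25)*2 = -50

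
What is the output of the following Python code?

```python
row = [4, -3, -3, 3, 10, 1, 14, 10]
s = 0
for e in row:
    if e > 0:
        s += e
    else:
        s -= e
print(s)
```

e=4: >0, s = 0+4 = 4
e=-3: not >0, s = 4-(-3) = 7
e=-3: not >0, s = 7-(-3) = 10
e=3: >0, s = 10+3 = 13
e=10: >0, s = 13+10 = 23
e=1: >0, s = 23+1 = 24
e=14: >0, s = 24+14 = 38
e=10: >0, s = 38+10 = 48

48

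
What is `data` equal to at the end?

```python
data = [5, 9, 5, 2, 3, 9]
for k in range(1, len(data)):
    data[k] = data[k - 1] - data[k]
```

[5, -4, -9, -11, -14, -23]

k=1: data[1] = 5-9 = -4 → [5, -4, 5, 2, 3, 9]
k=2: data[2] = (-4)-5 = -9 → [5, -4, -9, 2, 3, 9]
k=3: data[3] = (-9)-2 = -11 → [5, -4, -9, -11, 3, 9]
k=4: data[4] = (-11)-3 = -14 → [5, -4, -9, -11, -14, 9]
k=5: data[5] = (-14)-9 = -23 → [5, -4, -9, -11, -14, -23]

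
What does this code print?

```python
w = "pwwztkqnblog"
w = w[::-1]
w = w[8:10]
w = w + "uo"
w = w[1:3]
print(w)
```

reverse → 'golbnqktzwwp'
slice [8:10] → 'zw'
+ 'uo' → 'zwuo'
slice [1:3] → 'wu'

wu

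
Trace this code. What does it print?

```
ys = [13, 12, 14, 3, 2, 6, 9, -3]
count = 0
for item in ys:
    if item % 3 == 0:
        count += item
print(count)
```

item=13: not %3==0
item=12: %3==0, count = 0+12 = 12
item=14: not %3==0
item=3: %3==0, count = 12+3 = 15
item=2: not %3==0
item=6: %3==0, count = 15+6 = 21
item=9: %3==0, count = 21+9 = 30
item=-3: %3==0, count = 30+(-3) = 27

27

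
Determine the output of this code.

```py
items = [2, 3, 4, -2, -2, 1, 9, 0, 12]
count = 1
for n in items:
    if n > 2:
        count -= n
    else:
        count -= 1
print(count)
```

n=2: not >2, count = 1-1 = 0
n=3: >2, count = 0-3 = -3
n=4: >2, count = (-3)-4 = -7
n=-2: not >2, count = (-7)-1 = -8
n=-2: not >2, count = (-8)-1 = -9
n=1: not >2, count = (-9)-1 = -10
n=9: >2, count = (-10)-9 = -19
n=0: not >2, count = (-19)-1 = -20
n=12: >2, count = (-20)-12 = -32

-32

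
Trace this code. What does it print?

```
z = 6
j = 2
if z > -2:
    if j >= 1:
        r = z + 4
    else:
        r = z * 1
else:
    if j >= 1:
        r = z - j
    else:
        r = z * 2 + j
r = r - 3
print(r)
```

z=6, j=2
z > -2 is True; j >= 1 is True
→ r = z + 4 = 10
r = 10-3 = 7

7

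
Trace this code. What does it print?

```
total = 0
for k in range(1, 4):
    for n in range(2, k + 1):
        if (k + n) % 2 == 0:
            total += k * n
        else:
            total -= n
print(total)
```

11

k=2,n=2: even sum, total = 0+4 = 4
k=3,n=2: odd sum, total = 4-2 = 2
k=3,n=3: even sum, total = 2+9 = 11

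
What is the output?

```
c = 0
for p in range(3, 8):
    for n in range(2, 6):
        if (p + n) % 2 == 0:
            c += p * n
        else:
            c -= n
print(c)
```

146

p=3,n=2: odd sum, c = 0-2 = -2
p=3,n=3: even sum, c = (-2)+9 = 7
p=3,n=4: odd sum, c = 7-4 = 3
p=3,n=5: even sum, c = 3+15 = 18
p=4,n=2: even sum, c = 18+8 = 26
p=4,n=3: odd sum, c = 26-3 = 23
p=4,n=4: even sum, c = 23+16 = 39
p=4,n=5: odd sum, c = 39-5 = 34
p=5,n=2: odd sum, c = 34-2 = 32
p=5,n=3: even sum, c = 32+15 = 47
p=5,n=4: odd sum, c = 47-4 = 43
p=5,n=5: even sum, c = 43+25 = 68
p=6,n=2: even sum, c = 68+12 = 80
p=6,n=3: odd sum, c = 80-3 = 77
p=6,n=4: even sum, c = 77+24 = 101
p=6,n=5: odd sum, c = 101-5 = 96
p=7,n=2: odd sum, c = 96-2 = 94
p=7,n=3: even sum, c = 94+21 = 115
p=7,n=4: odd sum, c = 115-4 = 111
p=7,n=5: even sum, c = 111+35 = 146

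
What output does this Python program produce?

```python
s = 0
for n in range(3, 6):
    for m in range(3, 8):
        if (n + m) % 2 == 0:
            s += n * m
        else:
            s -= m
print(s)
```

125

n=3,m=3: even sum, s = 0+9 = 9
n=3,m=4: odd sum, s = 9-4 = 5
n=3,m=5: even sum, s = 5+15 = 20
n=3,m=6: odd sum, s = 20-6 = 14
n=3,m=7: even sum, s = 14+21 = 35
n=4,m=3: odd sum, s = 35-3 = 32
n=4,m=4: even sum, s = 32+16 = 48
n=4,m=5: odd sum, s = 48-5 = 43
n=4,m=6: even sum, s = 43+24 = 67
n=4,m=7: odd sum, s = 67-7 = 60
n=5,m=3: even sum, s = 60+15 = 75
n=5,m=4: odd sum, s = 75-4 = 71
n=5,m=5: even sum, s = 71+25 = 96
n=5,m=6: odd sum, s = 96-6 = 90
n=5,m=7: even sum, s = 90+35 = 125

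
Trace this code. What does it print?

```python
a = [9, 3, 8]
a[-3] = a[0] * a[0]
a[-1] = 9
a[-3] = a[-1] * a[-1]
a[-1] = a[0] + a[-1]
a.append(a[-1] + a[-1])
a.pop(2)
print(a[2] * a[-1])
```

a[-3] = a[0]*a[0] = 9*9 = 81 → [81, 3, 8]
a[-1] = 9 → [81, 3, 9]
a[-3] = a[-1]*a[-1] = 9*9 = 81 → [81, 3, 9]
a[-1] = a[0]+a[-1] = 81+9 = 90 → [81, 3, 90]
append a[-1]+a[-1] = 90+90 = 180 → [81, 3, 90, 180]
pop(2) removes 90 → [81, 3, 180]
a[2]*a[-1] = 180*180 = 32400

32400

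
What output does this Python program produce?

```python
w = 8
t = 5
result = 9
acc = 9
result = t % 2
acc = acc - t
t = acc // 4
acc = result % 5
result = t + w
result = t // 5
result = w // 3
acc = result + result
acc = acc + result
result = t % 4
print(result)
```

result = 5%2 = 1
acc = 9-5 = 4
t = 4//4 = 1
acc = 1%5 = 1
result = 1+8 = 9
result = 1//5 = 0
result = 8//3 = 2
acc = 2+2 = 4
acc = 4+2 = 6
result = 1%4 = 1

1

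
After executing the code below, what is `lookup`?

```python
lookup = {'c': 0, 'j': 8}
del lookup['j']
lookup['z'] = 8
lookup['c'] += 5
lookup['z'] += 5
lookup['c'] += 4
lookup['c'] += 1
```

del 'j' → {'c': 0}
lookup['z'] = 8 → {'c': 0, 'z': 8}
lookup['c'] = 0+5 = 5 → {'c': 5, 'z': 8}
lookup['z'] = 8+5 = 13 → {'c': 5, 'z': 13}
lookup['c'] = 5+4 = 9 → {'c': 9, 'z': 13}
lookup['c'] = 9+1 = 10 → {'c': 10, 'z': 13}

{'c': 10, 'z': 13}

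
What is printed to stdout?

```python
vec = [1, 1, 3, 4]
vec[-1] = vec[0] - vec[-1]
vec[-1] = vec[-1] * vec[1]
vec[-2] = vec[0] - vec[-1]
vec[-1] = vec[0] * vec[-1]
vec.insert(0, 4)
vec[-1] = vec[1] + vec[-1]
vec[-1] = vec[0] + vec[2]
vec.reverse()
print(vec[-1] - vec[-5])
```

-1

vec[-1] = vec[0]-vec[-1] = 1-4 = -3 → [1, 1, 3, -3]
vec[-1] = vec[-1]*vec[1] = (-3)*1 = -3 → [1, 1, 3, -3]
vec[-2] = vec[0]-vec[-1] = 1-(-3) = 4 → [1, 1, 4, -3]
vec[-1] = vec[0]*vec[-1] = 1*(-3) = -3 → [1, 1, 4, -3]
insert 4 at 0 → [4, 1, 1, 4, -3]
vec[-1] = vec[1]+vec[-1] = 1+(-3) = -2 → [4, 1, 1, 4, -2]
vec[-1] = vec[0]+vec[2] = 4+1 = 5 → [4, 1, 1, 4, 5]
reverse → [5, 4, 1, 1, 4]
vec[-1]-vec[-5] = 4-5 = -1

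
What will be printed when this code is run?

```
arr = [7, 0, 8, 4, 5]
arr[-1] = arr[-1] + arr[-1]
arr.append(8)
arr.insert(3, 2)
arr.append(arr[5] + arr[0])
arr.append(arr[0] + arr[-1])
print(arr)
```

arr[-1] = arr[-1]+arr[-1] = 5+5 = 10 → [7, 0, 8, 4, 10]
append 8 → [7, 0, 8, 4, 10, 8]
insert 2 at 3 → [7, 0, 8, 2, 4, 10, 8]
append arr[5]+arr[0] = 10+7 = 17 → [7, 0, 8, 2, 4, 10, 8, 17]
append arr[0]+arr[-1] = 7+17 = 24 → [7, 0, 8, 2, 4, 10, 8, 17, 24]

[7, 0, 8, 2, 4, 10, 8, 17, 24]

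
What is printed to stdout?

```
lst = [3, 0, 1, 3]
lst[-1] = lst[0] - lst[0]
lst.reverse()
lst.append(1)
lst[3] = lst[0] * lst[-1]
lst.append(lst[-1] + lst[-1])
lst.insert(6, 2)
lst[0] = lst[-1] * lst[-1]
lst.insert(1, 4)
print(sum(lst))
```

14

lst[-1] = lst[0]-lst[0] = 3-3 = 0 → [3, 0, 1, 0]
reverse → [0, 1, 0, 3]
append 1 → [0, 1, 0, 3, 1]
lst[3] = lst[0]*lst[-1] = 0*1 = 0 → [0, 1, 0, 0, 1]
append lst[-1]+lst[-1] = 1+1 = 2 → [0, 1, 0, 0, 1, 2]
insert 2 at 6 → [0, 1, 0, 0, 1, 2, 2]
lst[0] = lst[-1]*lst[-1] = 2*2 = 4 → [4, 1, 0, 0, 1, 2, 2]
insert 4 at 1 → [4, 4, 1, 0, 0, 1, 2, 2]
sum = 14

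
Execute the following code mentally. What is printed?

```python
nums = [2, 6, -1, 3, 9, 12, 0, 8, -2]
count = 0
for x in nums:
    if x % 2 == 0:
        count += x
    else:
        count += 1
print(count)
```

29

x=2: even, count = 0+2 = 2
x=6: even, count = 2+6 = 8
x=-1: not even, count = 8+1 = 9
x=3: not even, count = 9+1 = 10
x=9: not even, count = 10+1 = 11
x=12: even, count = 11+12 = 23
x=0: even, count = 23+0 = 23
x=8: even, count = 23+8 = 31
x=-2: even, count = 31+(-2) = 29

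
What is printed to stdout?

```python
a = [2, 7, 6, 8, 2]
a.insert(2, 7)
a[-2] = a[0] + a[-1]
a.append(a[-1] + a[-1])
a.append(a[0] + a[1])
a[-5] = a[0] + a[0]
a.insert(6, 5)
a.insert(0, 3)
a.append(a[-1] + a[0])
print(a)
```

[3, 2, 7, 7, 4, 4, 2, 5, 4, 9, 12]

insert 7 at 2 → [2, 7, 7, 6, 8, 2]
a[-2] = a[0]+a[-1] = 2+2 = 4 → [2, 7, 7, 6, 4, 2]
append a[-1]+a[-1] = 2+2 = 4 → [2, 7, 7, 6, 4, 2, 4]
append a[0]+a[1] = 2+7 = 9 → [2, 7, 7, 6, 4, 2, 4, 9]
a[-5] = a[0]+a[0] = 2+2 = 4 → [2, 7, 7, 4, 4, 2, 4, 9]
insert 5 at 6 → [2, 7, 7, 4, 4, 2, 5, 4, 9]
insert 3 at 0 → [3, 2, 7, 7, 4, 4, 2, 5, 4, 9]
append a[-1]+a[0] = 9+3 = 12 → [3, 2, 7, 7, 4, 4, 2, 5, 4, 9, 12]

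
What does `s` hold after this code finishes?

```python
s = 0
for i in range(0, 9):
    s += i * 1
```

i=0: s = 0+0*1 = 0
i=1: s = 0+1*1 = 1
i=2: s = 1+2*1 = 3
i=3: s = 3+3*1 = 6
i=4: s = 6+4*1 = 10
i=5: s = 10+5*1 = 15
i=6: s = 15+6*1 = 21
i=7: s = 21+7*1 = 28
i=8: s = 28+8*1 = 36

36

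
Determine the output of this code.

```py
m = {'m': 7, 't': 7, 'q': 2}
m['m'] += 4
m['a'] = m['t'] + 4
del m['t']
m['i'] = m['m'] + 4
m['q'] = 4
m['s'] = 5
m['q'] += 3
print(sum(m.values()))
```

49

m['m'] = 7+4 = 11 → {'m': 11, 't': 7, 'q': 2}
m['a'] = m['t']+4 = 11 → {'m': 11, 't': 7, 'q': 2, 'a': 11}
del 't' → {'m': 11, 'q': 2, 'a': 11}
m['i'] = m['m']+4 = 15 → {'m': 11, 'q': 2, 'a': 11, 'i': 15}
m['q'] = 4 → {'m': 11, 'q': 4, 'a': 11, 'i': 15}
m['s'] = 5 → {'m': 11, 'q': 4, 'a': 11, 'i': 15, 's': 5}
m['q'] = 4+3 = 7 → {'m': 11, 'q': 7, 'a': 11, 'i': 15, 's': 5}
sum of values = 49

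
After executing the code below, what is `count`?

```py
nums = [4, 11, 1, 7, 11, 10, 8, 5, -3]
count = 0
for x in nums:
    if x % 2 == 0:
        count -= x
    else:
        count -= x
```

x=4: even, count = 0-4 = -4
x=11: not even, count = (-4)-11 = -15
x=1: not even, count = (-15)-1 = -16
x=7: not even, count = (-16)-7 = -23
x=11: not even, count = (-23)-11 = -34
x=10: even, count = (-34)-10 = -44
x=8: even, count = (-44)-8 = -52
x=5: not even, count = (-52)-5 = -57
x=-3: not even, count = (-57)-(-3) = -54

-54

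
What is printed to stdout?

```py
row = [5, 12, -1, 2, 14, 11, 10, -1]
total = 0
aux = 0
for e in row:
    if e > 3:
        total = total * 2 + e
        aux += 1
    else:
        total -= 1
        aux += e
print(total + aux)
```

e=5: >3, total = 0*2+5 = 5; aux=1
e=12: >3, total = 5*2+12 = 22; aux=2
e=-1: not >3, total = 22-1 = 21; aux=1
e=2: not >3, total = 21-1 = 20; aux=3
e=14: >3, total = 20*2+14 = 54; aux=4
e=11: >3, total = 54*2+11 = 119; aux=5
e=10: >3, total = 119*2+10 = 248; aux=6
e=-1: not >3, total = 248-1 = 247; aux=5
total+aux = 247+5 = 252

252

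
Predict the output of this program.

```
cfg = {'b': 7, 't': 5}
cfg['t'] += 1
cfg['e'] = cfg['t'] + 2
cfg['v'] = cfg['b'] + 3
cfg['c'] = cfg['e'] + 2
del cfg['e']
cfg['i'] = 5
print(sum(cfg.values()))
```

cfg['t'] = 5+1 = 6 → {'b': 7, 't': 6}
cfg['e'] = cfg['t']+2 = 8 → {'b': 7, 't': 6, 'e': 8}
cfg['v'] = cfg['b']+3 = 10 → {'b': 7, 't': 6, 'e': 8, 'v': 10}
cfg['c'] = cfg['e']+2 = 10 → {'b': 7, 't': 6, 'e': 8, 'v': 10, 'c': 10}
del 'e' → {'b': 7, 't': 6, 'v': 10, 'c': 10}
cfg['i'] = 5 → {'b': 7, 't': 6, 'v': 10, 'c': 10, 'i': 5}
sum of values = 38

38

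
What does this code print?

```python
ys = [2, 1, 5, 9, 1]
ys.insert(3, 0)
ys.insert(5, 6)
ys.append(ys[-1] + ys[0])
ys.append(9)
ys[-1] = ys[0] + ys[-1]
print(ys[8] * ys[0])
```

insert 0 at 3 → [2, 1, 5, 0, 9, 1]
insert 6 at 5 → [2, 1, 5, 0, 9, 6, 1]
append ys[-1]+ys[0] = 1+2 = 3 → [2, 1, 5, 0, 9, 6, 1, 3]
append 9 → [2, 1, 5, 0, 9, 6, 1, 3, 9]
ys[-1] = ys[0]+ys[-1] = 2+9 = 11 → [2, 1, 5, 0, 9, 6, 1, 3, 11]
ys[8]*ys[0] = 11*2 = 22

22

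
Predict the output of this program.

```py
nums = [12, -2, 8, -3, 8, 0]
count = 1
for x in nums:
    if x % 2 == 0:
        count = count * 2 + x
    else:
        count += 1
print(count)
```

260

x=12: even, count = 1*2+12 = 14
x=-2: even, count = 14*2+(-2) = 26
x=8: even, count = 26*2+8 = 60
x=-3: not even, count = 60+1 = 61
x=8: even, count = 61*2+8 = 130
x=0: even, count = 130*2+0 = 260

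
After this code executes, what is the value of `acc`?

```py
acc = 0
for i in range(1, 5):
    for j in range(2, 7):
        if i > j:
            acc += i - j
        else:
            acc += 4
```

72

i=1,j=2: not 1>2, acc = 0+4 = 4
i=1,j=3: not 1>3, acc = 4+4 = 8
i=1,j=4: not 1>4, acc = 8+4 = 12
i=1,j=5: not 1>5, acc = 12+4 = 16
i=1,j=6: not 1>6, acc = 16+4 = 20
i=2,j=2: not 2>2, acc = 20+4 = 24
i=2,j=3: not 2>3, acc = 24+4 = 28
i=2,j=4: not 2>4, acc = 28+4 = 32
i=2,j=5: not 2>5, acc = 32+4 = 36
i=2,j=6: not 2>6, acc = 36+4 = 40
i=3,j=2: 3>2, acc = 40+1 = 41
i=3,j=3: not 3>3, acc = 41+4 = 45
i=3,j=4: not 3>4, acc = 45+4 = 49
i=3,j=5: not 3>5, acc = 49+4 = 53
i=3,j=6: not 3>6, acc = 53+4 = 57
i=4,j=2: 4>2, acc = 57+2 = 59
i=4,j=3: 4>3, acc = 59+1 = 60
i=4,j=4: not 4>4, acc = 60+4 = 64
i=4,j=5: not 4>5, acc = 64+4 = 68
i=4,j=6: not 4>6, acc = 68+4 = 72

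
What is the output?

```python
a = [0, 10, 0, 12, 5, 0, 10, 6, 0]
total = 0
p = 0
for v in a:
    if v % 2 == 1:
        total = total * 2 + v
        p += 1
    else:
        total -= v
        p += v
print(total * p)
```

v=0: not odd, total = 0-0 = 0; p=0
v=10: not odd, total = 0-10 = -10; p=10
v=0: not odd, total = (-10)-0 = -10; p=10
v=12: not odd, total = (-10)-12 = -22; p=22
v=5: odd, total = (-22)*2+5 = -39; p=23
v=0: not odd, total = (-39)-0 = -39; p=23
v=10: not odd, total = (-39)-10 = -49; p=33
v=6: not odd, total = (-49)-6 = -55; p=39
v=0: not odd, total = (-55)-0 = -55; p=39
total*p = (-55)*39 = -2145

-2145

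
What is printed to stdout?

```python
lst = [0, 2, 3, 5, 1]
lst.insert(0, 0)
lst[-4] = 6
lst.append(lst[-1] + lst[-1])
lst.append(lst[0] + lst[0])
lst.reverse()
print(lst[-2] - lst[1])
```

insert 0 at 0 → [0, 0, 2, 3, 5, 1]
lst[-4] = 6 → [0, 0, 6, 3, 5, 1]
append lst[-1]+lst[-1] = 1+1 = 2 → [0, 0, 6, 3, 5, 1, 2]
append lst[0]+lst[0] = 0+0 = 0 → [0, 0, 6, 3, 5, 1, 2, 0]
reverse → [0, 2, 1, 5, 3, 6, 0, 0]
lst[-2]-lst[1] = 0-2 = -2

-2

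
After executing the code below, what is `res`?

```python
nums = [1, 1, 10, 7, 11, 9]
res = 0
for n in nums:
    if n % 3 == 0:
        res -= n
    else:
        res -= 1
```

-14

n=1: not %3==0, res = 0-1 = -1
n=1: not %3==0, res = (-1)-1 = -2
n=10: not %3==0, res = (-2)-1 = -3
n=7: not %3==0, res = (-3)-1 = -4
n=11: not %3==0, res = (-4)-1 = -5
n=9: %3==0, res = (-5)-9 = -14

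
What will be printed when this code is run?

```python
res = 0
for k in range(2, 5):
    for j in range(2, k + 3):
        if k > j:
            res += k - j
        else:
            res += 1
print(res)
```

13

k=2,j=2: not 2>2, res = 0+1 = 1
k=2,j=3: not 2>3, res = 1+1 = 2
k=2,j=4: not 2>4, res = 2+1 = 3
k=3,j=2: 3>2, res = 3+1 = 4
k=3,j=3: not 3>3, res = 4+1 = 5
k=3,j=4: not 3>4, res = 5+1 = 6
k=3,j=5: not 3>5, res = 6+1 = 7
k=4,j=2: 4>2, res = 7+2 = 9
k=4,j=3: 4>3, res = 9+1 = 10
k=4,j=4: not 4>4, res = 10+1 = 11
k=4,j=5: not 4>5, res = 11+1 = 12
k=4,j=6: not 4>6, res = 12+1 = 13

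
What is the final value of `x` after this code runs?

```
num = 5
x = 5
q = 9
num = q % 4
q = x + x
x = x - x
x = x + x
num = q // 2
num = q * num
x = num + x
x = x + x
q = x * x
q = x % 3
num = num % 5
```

100

num = 9%4 = 1
q = 5+5 = 10
x = 5-5 = 0
x = 0+0 = 0
num = 10//2 = 5
num = 10*5 = 50
x = 50+0 = 50
x = 50+50 = 100
q = 100*100 = 10000
q = 100%3 = 1
num = 50%5 = 0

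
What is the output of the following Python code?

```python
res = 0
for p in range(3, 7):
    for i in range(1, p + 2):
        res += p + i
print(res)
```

178

p=3,i=1: res = 0+4 = 4
p=3,i=2: res = 4+5 = 9
p=3,i=3: res = 9+6 = 15
p=3,i=4: res = 15+7 = 22
p=4,i=1: res = 22+5 = 27
p=4,i=2: res = 27+6 = 33
p=4,i=3: res = 33+7 = 40
p=4,i=4: res = 40+8 = 48
p=4,i=5: res = 48+9 = 57
p=5,i=1: res = 57+6 = 63
p=5,i=2: res = 63+7 = 70
p=5,i=3: res = 70+8 = 78
p=5,i=4: res = 78+9 = 87
p=5,i=5: res = 87+10 = 97
p=5,i=6: res = 97+11 = 108
p=6,i=1: res = 108+7 = 115
p=6,i=2: res = 115+8 = 123
p=6,i=3: res = 123+9 = 132
p=6,i=4: res = 132+10 = 142
p=6,i=5: res = 142+11 = 153
p=6,i=6: res = 153+12 = 165
p=6,i=7: res = 165+13 = 178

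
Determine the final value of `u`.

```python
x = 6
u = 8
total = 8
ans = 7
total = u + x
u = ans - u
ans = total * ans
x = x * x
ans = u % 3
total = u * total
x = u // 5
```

-1

total = 8+6 = 14
u = 7-8 = -1
ans = 14*7 = 98
x = 6*6 = 36
ans = (-1)%3 = 2
total = (-1)*14 = -14
x = (-1)//5 = -1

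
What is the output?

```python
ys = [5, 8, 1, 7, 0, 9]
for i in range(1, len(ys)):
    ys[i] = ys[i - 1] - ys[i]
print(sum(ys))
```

i=1: ys[1] = 5-8 = -3 → [5, -3, 1, 7, 0, 9]
i=2: ys[2] = (-3)-1 = -4 → [5, -3, -4, 7, 0, 9]
i=3: ys[3] = (-4)-7 = -11 → [5, -3, -4, -11, 0, 9]
i=4: ys[4] = (-11)-0 = -11 → [5, -3, -4, -11, -11, 9]
i=5: ys[5] = (-11)-9 = -20 → [5, -3, -4, -11, -11, -20]
sum = -44

-44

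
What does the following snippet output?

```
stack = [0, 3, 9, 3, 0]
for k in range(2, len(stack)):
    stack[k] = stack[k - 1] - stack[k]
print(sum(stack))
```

-21

k=2: stack[2] = 3-9 = -6 → [0, 3, -6, 3, 0]
k=3: stack[3] = (-6)-3 = -9 → [0, 3, -6, -9, 0]
k=4: stack[4] = (-9)-0 = -9 → [0, 3, -6, -9, -9]
sum = -21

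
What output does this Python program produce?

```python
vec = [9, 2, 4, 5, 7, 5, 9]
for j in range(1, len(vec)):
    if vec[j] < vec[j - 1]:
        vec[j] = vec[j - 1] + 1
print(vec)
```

[9, 10, 11, 12, 13, 14, 15]

j=1: 2<9, vec[1] = 9+1 = 10 → [9, 10, 4, 5, 7, 5, 9]
j=2: 4<10, vec[2] = 10+1 = 11 → [9, 10, 11, 5, 7, 5, 9]
j=3: 5<11, vec[3] = 11+1 = 12 → [9, 10, 11, 12, 7, 5, 9]
j=4: 7<12, vec[4] = 12+1 = 13 → [9, 10, 11, 12, 13, 5, 9]
j=5: 5<13, vec[5] = 13+1 = 14 → [9, 10, 11, 12, 13, 14, 9]
j=6: 9<14, vec[6] = 14+1 = 15 → [9, 10, 11, 12, 13, 14, 15]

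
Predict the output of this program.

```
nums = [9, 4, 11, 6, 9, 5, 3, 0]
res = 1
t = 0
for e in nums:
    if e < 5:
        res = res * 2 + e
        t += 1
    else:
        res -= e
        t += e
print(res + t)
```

-123

e=9: not <5, res = 1-9 = -8; t=9
e=4: <5, res = (-8)*2+4 = -12; t=10
e=11: not <5, res = (-12)-11 = -23; t=21
e=6: not <5, res = (-23)-6 = -29; t=27
e=9: not <5, res = (-29)-9 = -38; t=36
e=5: not <5, res = (-38)-5 = -43; t=41
e=3: <5, res = (-43)*2+3 = -83; t=42
e=0: <5, res = (-83)*2+0 = -166; t=43
res+t = (-166)+43 = -123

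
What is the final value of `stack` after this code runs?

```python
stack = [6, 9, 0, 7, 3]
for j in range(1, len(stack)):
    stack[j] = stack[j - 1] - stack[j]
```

[6, -3, -3, -10, -13]

j=1: stack[1] = 6-9 = -3 → [6, -3, 0, 7, 3]
j=2: stack[2] = (-3)-0 = -3 → [6, -3, -3, 7, 3]
j=3: stack[3] = (-3)-7 = -10 → [6, -3, -3, -10, 3]
j=4: stack[4] = (-10)-3 = -13 → [6, -3, -3, -10, -13]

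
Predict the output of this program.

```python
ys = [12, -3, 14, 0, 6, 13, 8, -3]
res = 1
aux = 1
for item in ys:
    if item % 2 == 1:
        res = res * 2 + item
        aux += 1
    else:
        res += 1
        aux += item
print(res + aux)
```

item=12: not odd, res = 1+1 = 2; aux=13
item=-3: odd, res = 2*2+(-3) = 1; aux=14
item=14: not odd, res = 1+1 = 2; aux=28
item=0: not odd, res = 2+1 = 3; aux=28
item=6: not odd, res = 3+1 = 4; aux=34
item=13: odd, res = 4*2+13 = 21; aux=35
item=8: not odd, res = 21+1 = 22; aux=43
item=-3: odd, res = 22*2+(-3) = 41; aux=44
res+aux = 41+44 = 85

85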